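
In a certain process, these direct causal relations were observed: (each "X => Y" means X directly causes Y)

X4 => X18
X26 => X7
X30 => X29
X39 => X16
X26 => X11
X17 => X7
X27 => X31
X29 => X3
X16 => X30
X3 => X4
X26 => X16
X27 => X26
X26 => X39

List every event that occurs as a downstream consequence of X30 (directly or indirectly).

Direct effects: X29.
2 steps out: X3.
3 steps out: X4.
4 steps out: X18.
Not reachable from it: X27, X26, X39, X16, X11, X31, X7, X17.

X18, X29, X3, X4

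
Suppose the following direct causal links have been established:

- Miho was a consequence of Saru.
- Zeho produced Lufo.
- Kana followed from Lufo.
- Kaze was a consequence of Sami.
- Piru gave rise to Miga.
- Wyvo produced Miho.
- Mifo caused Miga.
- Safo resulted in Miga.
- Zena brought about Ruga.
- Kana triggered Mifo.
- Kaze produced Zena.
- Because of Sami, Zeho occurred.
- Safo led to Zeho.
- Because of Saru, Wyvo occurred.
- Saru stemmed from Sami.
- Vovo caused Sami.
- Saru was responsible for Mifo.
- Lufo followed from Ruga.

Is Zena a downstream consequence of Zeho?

Zeho leads to Lufo, Kana, Mifo, Miga; Zena is not among them.

No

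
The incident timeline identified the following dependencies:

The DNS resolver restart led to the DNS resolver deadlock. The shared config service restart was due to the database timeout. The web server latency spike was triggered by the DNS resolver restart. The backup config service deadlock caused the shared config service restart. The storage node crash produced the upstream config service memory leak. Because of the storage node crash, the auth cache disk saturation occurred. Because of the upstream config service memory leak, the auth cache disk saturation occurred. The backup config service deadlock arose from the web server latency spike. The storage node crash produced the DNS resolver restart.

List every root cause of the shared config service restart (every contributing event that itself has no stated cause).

Tracing upstream from the shared config service restart: the shared config service restart ← the backup config service deadlock ← the web server latency spike ← the DNS resolver restart ← the storage node crash.
A separate upstream branch: the shared config service restart ← the database timeout.
Each of those chain origins has no stated cause.

the database timeout, the storage node crash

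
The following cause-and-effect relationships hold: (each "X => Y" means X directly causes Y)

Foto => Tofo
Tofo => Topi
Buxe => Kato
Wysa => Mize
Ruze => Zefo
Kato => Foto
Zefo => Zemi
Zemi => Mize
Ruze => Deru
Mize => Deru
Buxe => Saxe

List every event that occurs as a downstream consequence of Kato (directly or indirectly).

Direct effects: Foto.
2 steps out: Tofo.
3 steps out: Topi.
Not reachable from it: Buxe, Ruze, Saxe, Zefo, Wysa, Zemi, Mize, Deru.

Foto, Tofo, Topi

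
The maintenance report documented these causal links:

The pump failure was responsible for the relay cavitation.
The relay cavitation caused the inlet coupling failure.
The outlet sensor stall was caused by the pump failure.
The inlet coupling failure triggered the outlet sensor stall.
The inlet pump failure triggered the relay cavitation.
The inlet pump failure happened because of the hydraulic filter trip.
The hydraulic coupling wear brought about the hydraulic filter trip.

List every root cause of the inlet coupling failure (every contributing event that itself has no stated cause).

Tracing upstream from the inlet coupling failure: the inlet coupling failure ← the relay cavitation ← the pump failure.
A separate upstream branch: the inlet coupling failure ← the relay cavitation ← the inlet pump failure ← the hydraulic filter trip ← the hydraulic coupling wear.
Each of those chain origins has no stated cause.

the hydraulic coupling wear, the pump failure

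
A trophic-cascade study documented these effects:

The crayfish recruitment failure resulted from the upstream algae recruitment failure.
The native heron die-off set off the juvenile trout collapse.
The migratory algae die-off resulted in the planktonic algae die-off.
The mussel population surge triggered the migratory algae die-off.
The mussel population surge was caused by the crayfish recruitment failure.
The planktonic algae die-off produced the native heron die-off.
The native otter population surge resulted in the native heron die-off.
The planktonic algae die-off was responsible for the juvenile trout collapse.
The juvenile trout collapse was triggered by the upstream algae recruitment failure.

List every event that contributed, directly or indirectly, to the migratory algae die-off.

the crayfish recruitment failure, the mussel population surge, the upstream algae recruitment failure

Immediate cause of the migratory algae die-off: the mussel population surge.
Further upstream: the upstream algae recruitment failure, the crayfish recruitment failure.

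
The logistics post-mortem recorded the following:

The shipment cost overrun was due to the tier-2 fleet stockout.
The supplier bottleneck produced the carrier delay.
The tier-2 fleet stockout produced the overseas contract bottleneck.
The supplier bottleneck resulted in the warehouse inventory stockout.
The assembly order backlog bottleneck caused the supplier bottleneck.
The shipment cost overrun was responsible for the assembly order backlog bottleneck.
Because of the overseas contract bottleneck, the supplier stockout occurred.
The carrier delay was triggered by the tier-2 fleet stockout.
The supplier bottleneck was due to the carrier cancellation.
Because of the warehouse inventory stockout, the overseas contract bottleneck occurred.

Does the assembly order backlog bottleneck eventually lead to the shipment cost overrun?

No

The assembly order backlog bottleneck leads to the supplier bottleneck, the warehouse inventory stockout, the carrier delay, the overseas contract bottleneck, the supplier stockout; the shipment cost overrun is not among them.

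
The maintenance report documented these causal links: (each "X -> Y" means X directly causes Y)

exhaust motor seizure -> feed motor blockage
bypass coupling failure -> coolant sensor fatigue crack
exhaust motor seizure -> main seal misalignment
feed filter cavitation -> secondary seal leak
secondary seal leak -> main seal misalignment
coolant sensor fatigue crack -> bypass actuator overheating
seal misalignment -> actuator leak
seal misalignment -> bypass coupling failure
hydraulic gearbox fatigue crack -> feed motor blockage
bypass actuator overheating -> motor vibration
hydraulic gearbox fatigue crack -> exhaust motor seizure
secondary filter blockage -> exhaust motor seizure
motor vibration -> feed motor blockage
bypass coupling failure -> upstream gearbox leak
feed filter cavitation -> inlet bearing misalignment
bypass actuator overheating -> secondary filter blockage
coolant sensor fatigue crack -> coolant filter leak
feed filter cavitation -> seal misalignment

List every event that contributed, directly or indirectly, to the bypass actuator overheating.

Immediate cause of the bypass actuator overheating: the coolant sensor fatigue crack.
Further upstream: the feed filter cavitation, the seal misalignment, the bypass coupling failure.

the bypass coupling failure, the coolant sensor fatigue crack, the feed filter cavitation, the seal misalignment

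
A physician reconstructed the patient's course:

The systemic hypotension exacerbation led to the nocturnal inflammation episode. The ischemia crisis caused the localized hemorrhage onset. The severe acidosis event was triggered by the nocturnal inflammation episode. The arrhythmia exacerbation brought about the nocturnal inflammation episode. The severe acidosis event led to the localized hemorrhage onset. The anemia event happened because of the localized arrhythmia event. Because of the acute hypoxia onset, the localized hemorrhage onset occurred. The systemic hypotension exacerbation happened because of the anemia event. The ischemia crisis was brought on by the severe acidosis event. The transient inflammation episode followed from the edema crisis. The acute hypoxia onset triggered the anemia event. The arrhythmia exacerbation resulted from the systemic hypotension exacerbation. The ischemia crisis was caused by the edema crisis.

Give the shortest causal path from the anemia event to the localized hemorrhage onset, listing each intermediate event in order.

the anemia event → the systemic hypotension exacerbation
the systemic hypotension exacerbation → the nocturnal inflammation episode
the nocturnal inflammation episode → the severe acidosis event
the severe acidosis event → the localized hemorrhage onset
Length: 4 steps.

the anemia event → the systemic hypotension exacerbation → the nocturnal inflammation episode → the severe acidosis event → the localized hemorrhage onset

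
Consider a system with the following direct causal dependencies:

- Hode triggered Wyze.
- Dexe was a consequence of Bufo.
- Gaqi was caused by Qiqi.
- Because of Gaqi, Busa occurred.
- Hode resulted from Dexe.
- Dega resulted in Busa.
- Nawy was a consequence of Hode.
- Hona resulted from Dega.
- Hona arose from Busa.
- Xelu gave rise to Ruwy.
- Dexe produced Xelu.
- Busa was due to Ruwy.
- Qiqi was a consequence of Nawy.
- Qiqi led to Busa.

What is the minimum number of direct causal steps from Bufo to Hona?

Shortest chain: Bufo → Dexe → Xelu → Ruwy → Busa → Hona.

5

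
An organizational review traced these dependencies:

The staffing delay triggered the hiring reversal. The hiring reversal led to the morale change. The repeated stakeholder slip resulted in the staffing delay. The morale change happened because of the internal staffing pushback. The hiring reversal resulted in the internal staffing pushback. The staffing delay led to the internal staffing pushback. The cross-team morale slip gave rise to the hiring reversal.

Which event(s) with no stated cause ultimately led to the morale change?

the cross-team morale slip, the repeated stakeholder slip

Tracing upstream from the morale change: the morale change ← the hiring reversal ← the staffing delay ← the repeated stakeholder slip.
A separate upstream branch: the morale change ← the hiring reversal ← the cross-team morale slip.
Each of those chain origins has no stated cause.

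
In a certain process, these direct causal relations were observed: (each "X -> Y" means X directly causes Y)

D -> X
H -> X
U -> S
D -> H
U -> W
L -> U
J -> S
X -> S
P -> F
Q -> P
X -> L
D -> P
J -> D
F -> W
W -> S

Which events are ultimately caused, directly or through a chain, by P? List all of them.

F, S, W

Direct effects: F.
2 steps out: W.
3 steps out: S.
Not reachable from it: J, D, Q, H, X, L, U.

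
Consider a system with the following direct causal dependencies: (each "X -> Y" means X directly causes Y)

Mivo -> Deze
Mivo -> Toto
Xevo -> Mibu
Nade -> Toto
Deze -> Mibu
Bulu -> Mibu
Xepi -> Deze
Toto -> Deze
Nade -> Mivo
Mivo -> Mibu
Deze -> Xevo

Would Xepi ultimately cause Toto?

Xepi leads to Deze, Xevo, Mibu; Toto is not among them.

No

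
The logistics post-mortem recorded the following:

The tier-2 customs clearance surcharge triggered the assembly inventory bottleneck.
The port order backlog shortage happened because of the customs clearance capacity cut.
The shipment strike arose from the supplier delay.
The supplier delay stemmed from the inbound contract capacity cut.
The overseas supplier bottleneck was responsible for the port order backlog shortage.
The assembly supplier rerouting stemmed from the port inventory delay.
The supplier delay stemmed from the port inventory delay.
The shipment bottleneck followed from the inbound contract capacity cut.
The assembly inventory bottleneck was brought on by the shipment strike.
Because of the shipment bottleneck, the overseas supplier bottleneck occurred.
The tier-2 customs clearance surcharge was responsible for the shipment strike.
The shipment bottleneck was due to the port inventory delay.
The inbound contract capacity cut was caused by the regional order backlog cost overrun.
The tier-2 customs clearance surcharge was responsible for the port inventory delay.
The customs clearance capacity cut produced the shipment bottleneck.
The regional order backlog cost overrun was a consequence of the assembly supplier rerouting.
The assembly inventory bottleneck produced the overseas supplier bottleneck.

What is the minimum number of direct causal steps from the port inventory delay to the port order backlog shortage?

Shortest chain: the port inventory delay → the shipment bottleneck → the overseas supplier bottleneck → the port order backlog shortage.

3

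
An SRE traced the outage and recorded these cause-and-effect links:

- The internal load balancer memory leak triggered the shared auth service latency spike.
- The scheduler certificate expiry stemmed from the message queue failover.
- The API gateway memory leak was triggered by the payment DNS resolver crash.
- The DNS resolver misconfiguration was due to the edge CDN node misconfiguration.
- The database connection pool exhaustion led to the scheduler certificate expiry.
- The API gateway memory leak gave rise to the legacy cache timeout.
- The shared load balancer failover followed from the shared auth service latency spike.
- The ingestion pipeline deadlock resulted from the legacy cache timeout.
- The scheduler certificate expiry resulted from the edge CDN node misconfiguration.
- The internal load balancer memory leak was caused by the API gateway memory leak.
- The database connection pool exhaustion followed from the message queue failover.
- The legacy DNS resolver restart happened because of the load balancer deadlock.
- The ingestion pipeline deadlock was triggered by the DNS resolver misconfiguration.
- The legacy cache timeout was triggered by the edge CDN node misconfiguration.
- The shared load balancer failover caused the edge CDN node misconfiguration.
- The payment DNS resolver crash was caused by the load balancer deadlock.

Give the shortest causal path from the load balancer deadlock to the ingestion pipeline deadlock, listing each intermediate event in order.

the load balancer deadlock → the payment DNS resolver crash → the API gateway memory leak → the legacy cache timeout → the ingestion pipeline deadlock

the load balancer deadlock → the payment DNS resolver crash
the payment DNS resolver crash → the API gateway memory leak
the API gateway memory leak → the legacy cache timeout
the legacy cache timeout → the ingestion pipeline deadlock
Length: 4 steps.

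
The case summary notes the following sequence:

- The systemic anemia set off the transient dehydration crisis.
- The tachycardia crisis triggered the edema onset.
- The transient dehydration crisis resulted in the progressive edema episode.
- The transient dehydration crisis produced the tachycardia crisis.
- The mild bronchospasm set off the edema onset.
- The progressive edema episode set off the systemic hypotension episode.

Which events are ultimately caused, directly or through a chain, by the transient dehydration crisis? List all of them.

Direct effects: the progressive edema episode, the tachycardia crisis.
2 steps out: the systemic hypotension episode, the edema onset.
Not reachable from it: the systemic anemia, the mild bronchospasm.

the edema onset, the progressive edema episode, the systemic hypotension episode, the tachycardia crisis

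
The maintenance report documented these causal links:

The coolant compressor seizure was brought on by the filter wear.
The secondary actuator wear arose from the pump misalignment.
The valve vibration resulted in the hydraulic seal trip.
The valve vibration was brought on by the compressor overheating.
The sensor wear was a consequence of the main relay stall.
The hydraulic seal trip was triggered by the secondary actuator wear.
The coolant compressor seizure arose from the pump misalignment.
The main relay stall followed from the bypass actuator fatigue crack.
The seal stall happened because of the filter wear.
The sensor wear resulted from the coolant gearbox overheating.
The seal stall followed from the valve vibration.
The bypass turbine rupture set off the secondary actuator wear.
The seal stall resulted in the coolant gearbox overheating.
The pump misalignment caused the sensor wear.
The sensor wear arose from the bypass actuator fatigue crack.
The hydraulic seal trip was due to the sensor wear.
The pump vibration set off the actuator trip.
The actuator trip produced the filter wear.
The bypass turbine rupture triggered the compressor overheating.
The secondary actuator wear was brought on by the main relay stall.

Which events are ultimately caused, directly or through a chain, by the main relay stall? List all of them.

the hydraulic seal trip, the secondary actuator wear, the sensor wear

Direct effects: the sensor wear, the secondary actuator wear.
2 steps out: the hydraulic seal trip.
Not reachable from it: the bypass turbine rupture, the pump misalignment, the pump vibration, the compressor overheating, the actuator trip, the valve vibration, the filter wear, the seal stall, the bypass actuator fatigue crack, the coolant compressor seizure, the coolant gearbox overheating.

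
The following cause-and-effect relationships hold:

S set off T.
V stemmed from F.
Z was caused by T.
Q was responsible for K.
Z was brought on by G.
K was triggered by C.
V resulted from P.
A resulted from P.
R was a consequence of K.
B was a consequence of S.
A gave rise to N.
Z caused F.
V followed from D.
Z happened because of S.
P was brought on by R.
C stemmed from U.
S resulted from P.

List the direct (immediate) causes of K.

C, Q

Upstream contributors include U, but only C, Q feed directly into K.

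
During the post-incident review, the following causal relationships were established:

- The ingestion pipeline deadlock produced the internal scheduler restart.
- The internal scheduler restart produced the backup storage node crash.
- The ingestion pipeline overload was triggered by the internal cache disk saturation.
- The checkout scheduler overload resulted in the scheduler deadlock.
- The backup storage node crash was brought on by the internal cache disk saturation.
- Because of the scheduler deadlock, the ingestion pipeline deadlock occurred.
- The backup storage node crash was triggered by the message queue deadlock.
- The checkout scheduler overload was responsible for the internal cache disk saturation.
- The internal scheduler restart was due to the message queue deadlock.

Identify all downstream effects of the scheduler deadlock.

the backup storage node crash, the ingestion pipeline deadlock, the internal scheduler restart

Direct effects: the ingestion pipeline deadlock.
2 steps out: the internal scheduler restart.
3 steps out: the backup storage node crash.
Not reachable from it: the checkout scheduler overload, the internal cache disk saturation, the ingestion pipeline overload, the message queue deadlock.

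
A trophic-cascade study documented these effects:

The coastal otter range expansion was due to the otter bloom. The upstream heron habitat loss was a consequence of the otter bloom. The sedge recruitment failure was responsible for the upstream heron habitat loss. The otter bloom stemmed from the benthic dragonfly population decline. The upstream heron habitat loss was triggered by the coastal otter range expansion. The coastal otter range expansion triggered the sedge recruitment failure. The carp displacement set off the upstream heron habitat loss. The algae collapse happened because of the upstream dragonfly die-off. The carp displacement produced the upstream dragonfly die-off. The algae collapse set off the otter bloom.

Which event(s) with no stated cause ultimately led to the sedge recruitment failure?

Tracing upstream from the sedge recruitment failure: the sedge recruitment failure ← the coastal otter range expansion ← the otter bloom ← the algae collapse ← the upstream dragonfly die-off ← the carp displacement.
A separate upstream branch: the sedge recruitment failure ← the coastal otter range expansion ← the otter bloom ← the benthic dragonfly population decline.
Each of those chain origins has no stated cause.

the benthic dragonfly population decline, the carp displacement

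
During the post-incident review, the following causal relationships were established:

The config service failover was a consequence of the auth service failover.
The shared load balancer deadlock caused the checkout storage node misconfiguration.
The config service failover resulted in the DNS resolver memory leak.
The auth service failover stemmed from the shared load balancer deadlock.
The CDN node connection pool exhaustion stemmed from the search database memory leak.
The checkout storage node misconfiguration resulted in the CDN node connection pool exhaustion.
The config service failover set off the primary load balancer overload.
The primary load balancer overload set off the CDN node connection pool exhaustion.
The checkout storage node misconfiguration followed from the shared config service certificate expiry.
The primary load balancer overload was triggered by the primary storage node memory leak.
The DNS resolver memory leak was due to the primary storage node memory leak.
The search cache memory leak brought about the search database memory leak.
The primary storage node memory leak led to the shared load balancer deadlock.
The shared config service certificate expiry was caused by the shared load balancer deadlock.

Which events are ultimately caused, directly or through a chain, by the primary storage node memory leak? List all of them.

Direct effects: the shared load balancer deadlock, the DNS resolver memory leak, the primary load balancer overload.
2 steps out: the auth service failover, the shared config service certificate expiry, the checkout storage node misconfiguration, the CDN node connection pool exhaustion.
3 steps out: the config service failover.
Not reachable from it: the search cache memory leak, the search database memory leak.

the CDN node connection pool exhaustion, the DNS resolver memory leak, the auth service failover, the checkout storage node misconfiguration, the config service failover, the primary load balancer overload, the shared config service certificate expiry, the shared load balancer deadlock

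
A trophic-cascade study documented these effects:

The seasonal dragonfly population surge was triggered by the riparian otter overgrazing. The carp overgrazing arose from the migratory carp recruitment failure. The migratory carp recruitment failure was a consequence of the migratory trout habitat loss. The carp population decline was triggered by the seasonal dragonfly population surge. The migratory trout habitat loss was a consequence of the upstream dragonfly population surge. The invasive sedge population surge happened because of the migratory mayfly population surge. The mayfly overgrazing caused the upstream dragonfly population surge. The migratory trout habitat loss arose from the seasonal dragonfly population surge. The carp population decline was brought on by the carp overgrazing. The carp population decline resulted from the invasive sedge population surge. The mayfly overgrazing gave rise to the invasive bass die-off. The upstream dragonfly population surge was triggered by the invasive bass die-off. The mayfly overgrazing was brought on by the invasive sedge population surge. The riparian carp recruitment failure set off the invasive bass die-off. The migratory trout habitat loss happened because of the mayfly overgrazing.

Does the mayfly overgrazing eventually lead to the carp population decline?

There is a causal chain: the mayfly overgrazing → the migratory trout habitat loss → the migratory carp recruitment failure → the carp overgrazing → the carp population decline.

Yes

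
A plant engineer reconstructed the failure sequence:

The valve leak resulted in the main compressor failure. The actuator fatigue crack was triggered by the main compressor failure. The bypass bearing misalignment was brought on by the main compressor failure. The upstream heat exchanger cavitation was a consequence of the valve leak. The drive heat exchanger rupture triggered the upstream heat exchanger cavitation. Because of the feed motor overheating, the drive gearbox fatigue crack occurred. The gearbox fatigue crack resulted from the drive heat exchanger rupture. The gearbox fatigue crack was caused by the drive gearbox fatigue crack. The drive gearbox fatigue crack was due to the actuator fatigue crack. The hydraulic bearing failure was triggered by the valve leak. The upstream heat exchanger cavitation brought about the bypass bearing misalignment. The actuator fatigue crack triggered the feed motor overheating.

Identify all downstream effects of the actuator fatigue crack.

Direct effects: the feed motor overheating, the drive gearbox fatigue crack.
2 steps out: the gearbox fatigue crack.
Not reachable from it: the valve leak, the main compressor failure, the hydraulic bearing failure, the drive heat exchanger rupture, the upstream heat exchanger cavitation, the bypass bearing misalignment.

the drive gearbox fatigue crack, the feed motor overheating, the gearbox fatigue crack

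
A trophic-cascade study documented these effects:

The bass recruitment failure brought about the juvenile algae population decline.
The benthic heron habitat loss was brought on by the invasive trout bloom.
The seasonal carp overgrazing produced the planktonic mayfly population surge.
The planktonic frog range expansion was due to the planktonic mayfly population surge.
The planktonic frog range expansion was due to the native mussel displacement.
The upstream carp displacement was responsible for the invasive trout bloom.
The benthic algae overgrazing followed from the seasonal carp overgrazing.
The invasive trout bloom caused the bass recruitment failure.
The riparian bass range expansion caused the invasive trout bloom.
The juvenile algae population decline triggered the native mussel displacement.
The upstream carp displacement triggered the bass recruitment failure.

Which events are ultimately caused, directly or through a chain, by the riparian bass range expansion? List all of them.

the bass recruitment failure, the benthic heron habitat loss, the invasive trout bloom, the juvenile algae population decline, the native mussel displacement, the planktonic frog range expansion

Direct effects: the invasive trout bloom.
2 steps out: the bass recruitment failure, the benthic heron habitat loss.
3 steps out: the juvenile algae population decline.
4 steps out: the native mussel displacement.
5 steps out: the planktonic frog range expansion.
Not reachable from it: the seasonal carp overgrazing, the upstream carp displacement, the benthic algae overgrazing, the planktonic mayfly population surge.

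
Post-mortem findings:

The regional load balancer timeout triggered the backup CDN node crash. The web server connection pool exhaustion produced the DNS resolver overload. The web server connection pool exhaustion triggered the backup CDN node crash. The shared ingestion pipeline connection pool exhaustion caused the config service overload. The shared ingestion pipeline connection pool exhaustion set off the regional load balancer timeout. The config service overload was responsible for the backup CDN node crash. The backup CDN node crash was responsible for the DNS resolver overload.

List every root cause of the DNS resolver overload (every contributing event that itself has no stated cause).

Tracing upstream from the DNS resolver overload: the DNS resolver overload ← the web server connection pool exhaustion.
A separate upstream branch: the DNS resolver overload ← the backup CDN node crash ← the config service overload ← the shared ingestion pipeline connection pool exhaustion.
Each of those chain origins has no stated cause.

the shared ingestion pipeline connection pool exhaustion, the web server connection pool exhaustion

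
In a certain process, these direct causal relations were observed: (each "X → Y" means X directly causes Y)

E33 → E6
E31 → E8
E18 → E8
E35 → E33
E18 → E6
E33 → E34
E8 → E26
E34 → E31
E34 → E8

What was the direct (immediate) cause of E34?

Upstream contributors include E35, but only E33 feeds directly into E34.

E33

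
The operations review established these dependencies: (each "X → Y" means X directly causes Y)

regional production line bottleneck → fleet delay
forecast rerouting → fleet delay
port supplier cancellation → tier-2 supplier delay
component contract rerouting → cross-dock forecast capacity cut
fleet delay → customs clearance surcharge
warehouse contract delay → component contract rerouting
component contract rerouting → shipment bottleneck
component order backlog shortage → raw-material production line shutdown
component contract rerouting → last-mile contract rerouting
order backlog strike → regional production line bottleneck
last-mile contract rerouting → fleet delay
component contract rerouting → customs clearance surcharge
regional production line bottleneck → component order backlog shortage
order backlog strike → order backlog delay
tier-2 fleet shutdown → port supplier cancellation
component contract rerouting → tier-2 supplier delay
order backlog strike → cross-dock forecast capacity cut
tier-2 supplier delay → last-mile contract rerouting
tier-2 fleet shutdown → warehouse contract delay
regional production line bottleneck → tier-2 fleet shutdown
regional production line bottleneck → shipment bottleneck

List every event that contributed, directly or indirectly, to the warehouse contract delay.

the order backlog strike, the regional production line bottleneck, the tier-2 fleet shutdown

Immediate cause of the warehouse contract delay: the tier-2 fleet shutdown.
Further upstream: the order backlog strike, the regional production line bottleneck.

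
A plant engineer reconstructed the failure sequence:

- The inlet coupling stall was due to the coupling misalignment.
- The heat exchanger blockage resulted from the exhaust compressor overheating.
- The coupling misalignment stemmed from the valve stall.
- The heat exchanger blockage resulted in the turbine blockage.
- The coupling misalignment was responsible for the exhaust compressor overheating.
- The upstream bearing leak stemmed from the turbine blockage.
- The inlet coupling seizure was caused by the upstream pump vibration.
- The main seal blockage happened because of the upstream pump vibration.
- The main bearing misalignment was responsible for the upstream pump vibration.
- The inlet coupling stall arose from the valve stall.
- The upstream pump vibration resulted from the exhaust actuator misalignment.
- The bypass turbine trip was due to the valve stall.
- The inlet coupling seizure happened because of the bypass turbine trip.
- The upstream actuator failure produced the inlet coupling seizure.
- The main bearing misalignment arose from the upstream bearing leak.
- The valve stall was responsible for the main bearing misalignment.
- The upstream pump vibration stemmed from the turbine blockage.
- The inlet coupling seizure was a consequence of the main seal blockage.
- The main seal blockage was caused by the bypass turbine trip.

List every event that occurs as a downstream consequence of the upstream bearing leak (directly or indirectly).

Direct effects: the main bearing misalignment.
2 steps out: the upstream pump vibration.
3 steps out: the main seal blockage, the inlet coupling seizure.
Not reachable from it: the valve stall, the coupling misalignment, the exhaust compressor overheating, the inlet coupling stall, the heat exchanger blockage, the turbine blockage, the exhaust actuator misalignment, the upstream actuator failure, the bypass turbine trip.

the inlet coupling seizure, the main bearing misalignment, the main seal blockage, the upstream pump vibration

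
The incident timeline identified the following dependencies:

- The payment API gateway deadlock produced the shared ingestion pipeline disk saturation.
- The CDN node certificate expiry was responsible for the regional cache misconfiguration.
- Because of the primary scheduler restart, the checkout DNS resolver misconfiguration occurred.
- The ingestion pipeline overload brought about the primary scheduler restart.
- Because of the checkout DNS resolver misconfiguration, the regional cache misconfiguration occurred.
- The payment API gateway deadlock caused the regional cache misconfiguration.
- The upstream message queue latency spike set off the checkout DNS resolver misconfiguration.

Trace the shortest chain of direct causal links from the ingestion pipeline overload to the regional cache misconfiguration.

the ingestion pipeline overload → the primary scheduler restart → the checkout DNS resolver misconfiguration → the regional cache misconfiguration

the ingestion pipeline overload → the primary scheduler restart
the primary scheduler restart → the checkout DNS resolver misconfiguration
the checkout DNS resolver misconfiguration → the regional cache misconfiguration
Length: 3 steps.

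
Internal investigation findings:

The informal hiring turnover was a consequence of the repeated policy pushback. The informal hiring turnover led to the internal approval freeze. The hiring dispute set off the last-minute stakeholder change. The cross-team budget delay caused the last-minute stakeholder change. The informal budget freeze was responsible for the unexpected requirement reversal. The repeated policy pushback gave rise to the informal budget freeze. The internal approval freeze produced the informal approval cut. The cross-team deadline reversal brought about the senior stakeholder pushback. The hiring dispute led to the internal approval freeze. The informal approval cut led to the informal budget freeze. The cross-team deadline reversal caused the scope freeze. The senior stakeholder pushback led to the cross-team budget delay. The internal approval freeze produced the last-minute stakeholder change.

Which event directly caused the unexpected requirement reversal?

Upstream contributors include the repeated policy pushback, the informal hiring turnover, the hiring dispute, the internal approval freeze, the informal approval cut, but only the informal budget freeze feeds directly into the unexpected requirement reversal.

the informal budget freeze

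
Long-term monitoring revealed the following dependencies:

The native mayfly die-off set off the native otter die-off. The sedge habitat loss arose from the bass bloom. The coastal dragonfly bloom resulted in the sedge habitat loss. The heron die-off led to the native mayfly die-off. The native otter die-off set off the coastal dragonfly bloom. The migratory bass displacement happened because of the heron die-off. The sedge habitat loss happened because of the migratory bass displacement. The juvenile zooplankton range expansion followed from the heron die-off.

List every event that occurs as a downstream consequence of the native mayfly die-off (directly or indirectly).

the coastal dragonfly bloom, the native otter die-off, the sedge habitat loss

Direct effects: the native otter die-off.
2 steps out: the coastal dragonfly bloom.
3 steps out: the sedge habitat loss.
Not reachable from it: the heron die-off, the migratory bass displacement, the juvenile zooplankton range expansion, the bass bloom.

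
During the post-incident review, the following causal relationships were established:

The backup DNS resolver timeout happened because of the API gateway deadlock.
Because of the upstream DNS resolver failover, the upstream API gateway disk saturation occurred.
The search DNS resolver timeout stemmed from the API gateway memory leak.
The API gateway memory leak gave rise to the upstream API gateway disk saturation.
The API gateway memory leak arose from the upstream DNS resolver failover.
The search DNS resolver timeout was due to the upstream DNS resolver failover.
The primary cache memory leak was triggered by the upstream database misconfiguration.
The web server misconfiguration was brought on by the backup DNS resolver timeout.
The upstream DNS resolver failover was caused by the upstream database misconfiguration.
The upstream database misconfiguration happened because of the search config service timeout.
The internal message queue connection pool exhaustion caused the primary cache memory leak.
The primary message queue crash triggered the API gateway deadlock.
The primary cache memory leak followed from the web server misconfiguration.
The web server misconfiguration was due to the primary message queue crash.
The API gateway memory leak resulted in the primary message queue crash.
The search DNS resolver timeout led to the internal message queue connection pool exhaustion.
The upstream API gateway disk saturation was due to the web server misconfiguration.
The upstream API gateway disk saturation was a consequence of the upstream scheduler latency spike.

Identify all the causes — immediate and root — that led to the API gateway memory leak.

the search config service timeout, the upstream DNS resolver failover, the upstream database misconfiguration

Immediate cause of the API gateway memory leak: the upstream DNS resolver failover.
Further upstream: the search config service timeout, the upstream database misconfiguration.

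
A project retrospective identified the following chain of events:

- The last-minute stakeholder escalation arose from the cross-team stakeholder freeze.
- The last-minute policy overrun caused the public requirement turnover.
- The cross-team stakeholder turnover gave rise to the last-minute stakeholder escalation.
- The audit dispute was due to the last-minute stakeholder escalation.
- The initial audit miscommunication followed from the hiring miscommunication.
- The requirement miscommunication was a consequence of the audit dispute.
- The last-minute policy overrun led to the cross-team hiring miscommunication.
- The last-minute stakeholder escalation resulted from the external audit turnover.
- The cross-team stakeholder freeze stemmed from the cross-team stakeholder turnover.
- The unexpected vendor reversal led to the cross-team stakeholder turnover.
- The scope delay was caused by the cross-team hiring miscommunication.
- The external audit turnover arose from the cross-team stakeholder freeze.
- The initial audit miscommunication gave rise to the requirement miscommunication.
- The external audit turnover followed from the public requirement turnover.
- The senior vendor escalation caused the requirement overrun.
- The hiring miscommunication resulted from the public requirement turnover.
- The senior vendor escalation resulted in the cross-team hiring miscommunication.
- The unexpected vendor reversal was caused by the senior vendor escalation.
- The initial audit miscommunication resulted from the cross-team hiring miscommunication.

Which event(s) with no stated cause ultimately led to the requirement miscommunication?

the last-minute policy overrun, the senior vendor escalation

Tracing upstream from the requirement miscommunication: the requirement miscommunication ← the initial audit miscommunication ← the cross-team hiring miscommunication ← the senior vendor escalation.
A separate upstream branch: the requirement miscommunication ← the initial audit miscommunication ← the cross-team hiring miscommunication ← the last-minute policy overrun.
Each of those chain origins has no stated cause.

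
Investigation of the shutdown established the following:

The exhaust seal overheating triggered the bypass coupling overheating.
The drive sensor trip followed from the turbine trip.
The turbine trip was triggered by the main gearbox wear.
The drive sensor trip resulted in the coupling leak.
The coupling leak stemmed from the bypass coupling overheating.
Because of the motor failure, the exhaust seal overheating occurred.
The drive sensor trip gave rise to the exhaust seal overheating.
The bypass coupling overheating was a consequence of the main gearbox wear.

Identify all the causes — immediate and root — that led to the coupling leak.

Immediate causes of the coupling leak: the drive sensor trip, the bypass coupling overheating.
Further upstream: the main gearbox wear, the motor failure, the turbine trip, the exhaust seal overheating.

the bypass coupling overheating, the drive sensor trip, the exhaust seal overheating, the main gearbox wear, the motor failure, the turbine trip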